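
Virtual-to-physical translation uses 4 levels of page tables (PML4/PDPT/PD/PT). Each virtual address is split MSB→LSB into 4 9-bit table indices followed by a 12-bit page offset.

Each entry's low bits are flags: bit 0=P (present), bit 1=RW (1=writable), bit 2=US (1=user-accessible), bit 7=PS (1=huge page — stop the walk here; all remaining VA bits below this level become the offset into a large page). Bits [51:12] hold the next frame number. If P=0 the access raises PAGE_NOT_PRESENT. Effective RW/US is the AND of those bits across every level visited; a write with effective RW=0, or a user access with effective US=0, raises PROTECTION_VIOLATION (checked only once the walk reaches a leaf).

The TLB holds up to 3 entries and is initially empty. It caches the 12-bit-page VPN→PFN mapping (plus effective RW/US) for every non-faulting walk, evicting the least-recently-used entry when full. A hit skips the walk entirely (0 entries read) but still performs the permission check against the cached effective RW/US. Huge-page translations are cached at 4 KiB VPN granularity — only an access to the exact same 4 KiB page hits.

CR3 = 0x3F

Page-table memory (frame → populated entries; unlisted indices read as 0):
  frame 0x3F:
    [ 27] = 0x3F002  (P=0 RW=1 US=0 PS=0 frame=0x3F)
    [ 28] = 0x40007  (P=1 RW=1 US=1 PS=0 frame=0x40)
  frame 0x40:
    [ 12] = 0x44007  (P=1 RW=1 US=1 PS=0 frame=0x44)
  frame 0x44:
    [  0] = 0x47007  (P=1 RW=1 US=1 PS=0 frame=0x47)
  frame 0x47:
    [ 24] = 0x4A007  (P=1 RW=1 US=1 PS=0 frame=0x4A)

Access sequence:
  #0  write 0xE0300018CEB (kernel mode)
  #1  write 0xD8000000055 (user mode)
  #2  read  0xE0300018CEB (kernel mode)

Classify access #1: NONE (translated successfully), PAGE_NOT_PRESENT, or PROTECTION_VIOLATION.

Trace:
#0 VA=0xE0300018CEB (w,kernel):
  L0 @0x3F[28] → 0x40007  P=1,RW=1,US=1,PS=0
  L1 @0x40[12] → 0x44007  P=1,RW=1,US=1,PS=0
  L2 @0x44[0] → 0x47007  P=1,RW=1,US=1,PS=0
  L3 @0x47[24] → 0x4A007  P=1,RW=1,US=1,PS=0
  → PA=0x4ACEB  (4 entries read)
#1 VA=0xD8000000055 (w,user):
  L0 @0x3F[27] → 0x3F002  P=0,RW=1,US=0,PS=0
  ⇒ fault: PAGE_NOT_PRESENT  — 1 lookups
#2 VA=0xE0300018CEB (r,kernel):
  TLB hit vpn=0xE0300018 → PA=0x4ACEB

Access #1 fault: PAGE_NOT_PRESENT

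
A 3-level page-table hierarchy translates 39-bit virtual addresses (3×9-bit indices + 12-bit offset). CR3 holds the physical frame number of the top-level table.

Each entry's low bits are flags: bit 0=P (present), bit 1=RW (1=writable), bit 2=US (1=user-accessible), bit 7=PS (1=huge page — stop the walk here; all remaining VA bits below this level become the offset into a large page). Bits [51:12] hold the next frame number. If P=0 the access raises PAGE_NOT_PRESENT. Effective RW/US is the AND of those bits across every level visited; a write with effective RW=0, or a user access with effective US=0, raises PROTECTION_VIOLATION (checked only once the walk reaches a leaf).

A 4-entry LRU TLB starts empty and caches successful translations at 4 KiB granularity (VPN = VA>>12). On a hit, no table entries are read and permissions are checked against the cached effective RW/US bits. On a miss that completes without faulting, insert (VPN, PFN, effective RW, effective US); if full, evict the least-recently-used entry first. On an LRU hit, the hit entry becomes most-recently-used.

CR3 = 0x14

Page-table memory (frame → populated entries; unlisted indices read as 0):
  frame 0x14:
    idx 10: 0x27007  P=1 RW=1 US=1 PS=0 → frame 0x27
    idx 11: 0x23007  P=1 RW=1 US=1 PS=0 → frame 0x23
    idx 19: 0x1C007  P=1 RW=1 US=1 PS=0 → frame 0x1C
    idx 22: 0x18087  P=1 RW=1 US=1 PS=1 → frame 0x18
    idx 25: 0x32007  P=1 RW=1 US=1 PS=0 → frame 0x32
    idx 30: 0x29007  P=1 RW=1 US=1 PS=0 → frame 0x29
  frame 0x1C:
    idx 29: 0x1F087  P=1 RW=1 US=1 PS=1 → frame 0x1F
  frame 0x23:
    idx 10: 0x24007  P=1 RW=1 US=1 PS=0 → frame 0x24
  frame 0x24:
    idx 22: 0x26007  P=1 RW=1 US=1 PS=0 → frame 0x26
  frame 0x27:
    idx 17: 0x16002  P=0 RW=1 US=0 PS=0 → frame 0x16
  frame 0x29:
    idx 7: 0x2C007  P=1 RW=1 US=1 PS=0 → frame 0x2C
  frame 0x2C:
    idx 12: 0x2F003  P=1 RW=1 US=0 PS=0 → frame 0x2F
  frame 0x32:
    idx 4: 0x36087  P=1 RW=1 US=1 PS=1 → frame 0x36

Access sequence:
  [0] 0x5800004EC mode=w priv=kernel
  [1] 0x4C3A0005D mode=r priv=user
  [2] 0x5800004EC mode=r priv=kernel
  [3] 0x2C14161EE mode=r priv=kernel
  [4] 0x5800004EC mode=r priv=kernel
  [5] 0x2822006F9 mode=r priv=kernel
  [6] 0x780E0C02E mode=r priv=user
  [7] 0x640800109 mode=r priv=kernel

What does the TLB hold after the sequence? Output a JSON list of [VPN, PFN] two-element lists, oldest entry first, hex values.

Walk each access:
#0 VA=0x5800004EC (w,kernel):
  lvl0: tbl 0x14, slot 22 ⇒ 0x18087 (P1/RW1/US1/PS1)
  ✓ 0x184EC (huge @L0)  — 1 lookups
#1 VA=0x4C3A0005D (r,user):
  lvl0: tbl 0x14, slot 19 ⇒ 0x1C007 (P1/RW1/US1/PS0)
  lvl1: tbl 0x1C, slot 29 ⇒ 0x1F087 (P1/RW1/US1/PS1)
  ✓ 0x1F05D (huge @L1)  — 2 lookups
#2 VA=0x5800004EC (r,kernel):
  TLB hit vpn=0x580000 → PA=0x184EC
#3 VA=0x2C14161EE (r,kernel):
  lvl0: tbl 0x14, slot 11 ⇒ 0x23007 (P1/RW1/US1/PS0)
  lvl1: tbl 0x23, slot 10 ⇒ 0x24007 (P1/RW1/US1/PS0)
  lvl2: tbl 0x24, slot 22 ⇒ 0x26007 (P1/RW1/US1/PS0)
  ✓ 0x261EE  — 3 lookups
#4 VA=0x5800004EC (r,kernel):
  TLB hit vpn=0x580000 → PA=0x184EC
#5 VA=0x2822006F9 (r,kernel):
  lvl0: tbl 0x14, slot 10 ⇒ 0x27007 (P1/RW1/US1/PS0)
  lvl1: tbl 0x27, slot 17 ⇒ 0x16002 (P0/RW1/US0/PS0)
  ✗ PAGE_NOT_PRESENT  [2 reads]
#6 VA=0x780E0C02E (r,user):
  lvl0: tbl 0x14, slot 30 ⇒ 0x29007 (P1/RW1/US1/PS0)
  lvl1: tbl 0x29, slot 7 ⇒ 0x2C007 (P1/RW1/US1/PS0)
  lvl2: tbl 0x2C, slot 12 ⇒ 0x2F003 (P1/RW1/US0/PS0)
  ✗ PROTECTION_VIOLATION  [3 reads]
#7 VA=0x640800109 (r,kernel):
  lvl0: tbl 0x14, slot 25 ⇒ 0x32007 (P1/RW1/US1/PS0)
  lvl1: tbl 0x32, slot 4 ⇒ 0x36087 (P1/RW1/US1/PS1)
  ✓ 0x36109 (huge @L1)  — 2 lookups

TLB: [["0x4C3A00", "0x1F"], ["0x2C1416", "0x26"], ["0x580000", "0x18"], ["0x640800", "0x36"]]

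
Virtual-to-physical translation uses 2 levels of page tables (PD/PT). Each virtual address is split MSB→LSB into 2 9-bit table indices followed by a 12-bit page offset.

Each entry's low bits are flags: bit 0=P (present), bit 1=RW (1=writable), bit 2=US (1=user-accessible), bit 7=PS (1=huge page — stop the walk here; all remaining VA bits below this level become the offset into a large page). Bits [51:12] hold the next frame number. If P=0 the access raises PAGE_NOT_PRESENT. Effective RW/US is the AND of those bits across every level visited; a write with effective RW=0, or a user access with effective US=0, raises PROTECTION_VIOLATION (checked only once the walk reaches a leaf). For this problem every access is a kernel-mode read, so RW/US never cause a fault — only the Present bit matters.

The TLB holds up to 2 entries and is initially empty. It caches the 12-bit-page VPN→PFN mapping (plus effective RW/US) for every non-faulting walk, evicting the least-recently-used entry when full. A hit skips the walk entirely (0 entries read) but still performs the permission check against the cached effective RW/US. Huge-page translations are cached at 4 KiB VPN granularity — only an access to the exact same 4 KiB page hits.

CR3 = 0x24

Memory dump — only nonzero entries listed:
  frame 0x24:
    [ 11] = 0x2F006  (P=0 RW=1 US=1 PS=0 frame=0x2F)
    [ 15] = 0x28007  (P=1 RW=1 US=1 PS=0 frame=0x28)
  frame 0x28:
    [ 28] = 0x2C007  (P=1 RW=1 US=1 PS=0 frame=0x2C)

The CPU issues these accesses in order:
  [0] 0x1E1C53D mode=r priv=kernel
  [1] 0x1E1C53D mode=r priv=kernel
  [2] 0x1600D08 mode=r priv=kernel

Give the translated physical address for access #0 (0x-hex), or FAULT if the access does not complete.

Trace:
#0 VA=0x1E1C53D (r,kernel):
  lvl0: tbl 0x24, slot 15 ⇒ 0x28007 (P1/RW1/US1/PS0)
  lvl1: tbl 0x28, slot 28 ⇒ 0x2C007 (P1/RW1/US1/PS0)
  ⇒ phys 0x2C53D  [2 reads]
#1 VA=0x1E1C53D (r,kernel):
  TLB hit vpn=0x1E1C → PA=0x2C53D
#2 VA=0x1600D08 (r,kernel):
  lvl0: tbl 0x24, slot 11 ⇒ 0x2F006 (P0/RW1/US1/PS0)
  ✗ PAGE_NOT_PRESENT  [1 reads]

Access #0 PA: 0x2C53D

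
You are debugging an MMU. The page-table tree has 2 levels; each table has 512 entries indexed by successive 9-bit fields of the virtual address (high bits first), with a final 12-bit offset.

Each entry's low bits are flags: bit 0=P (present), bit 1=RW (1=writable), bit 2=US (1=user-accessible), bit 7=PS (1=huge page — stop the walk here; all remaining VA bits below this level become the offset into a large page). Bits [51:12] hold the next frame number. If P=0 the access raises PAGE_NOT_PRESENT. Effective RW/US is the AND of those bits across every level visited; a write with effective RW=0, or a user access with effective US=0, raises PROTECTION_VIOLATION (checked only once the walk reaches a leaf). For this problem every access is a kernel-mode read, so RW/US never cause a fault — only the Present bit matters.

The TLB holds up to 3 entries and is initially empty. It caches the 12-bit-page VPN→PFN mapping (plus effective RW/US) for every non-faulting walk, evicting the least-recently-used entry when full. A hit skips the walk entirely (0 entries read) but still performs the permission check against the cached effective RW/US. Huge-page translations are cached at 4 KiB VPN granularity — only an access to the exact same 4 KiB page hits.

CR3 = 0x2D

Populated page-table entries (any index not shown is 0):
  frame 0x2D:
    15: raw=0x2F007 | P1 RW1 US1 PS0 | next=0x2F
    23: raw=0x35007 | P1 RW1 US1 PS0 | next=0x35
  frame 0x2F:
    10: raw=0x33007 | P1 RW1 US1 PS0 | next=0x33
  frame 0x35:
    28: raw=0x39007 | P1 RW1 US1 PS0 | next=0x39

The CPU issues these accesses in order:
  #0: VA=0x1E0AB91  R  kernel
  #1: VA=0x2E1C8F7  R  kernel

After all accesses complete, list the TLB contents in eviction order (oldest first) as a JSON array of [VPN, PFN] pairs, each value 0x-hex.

Per-access translation:
#0 VA=0x1E0AB91 (r,kernel):
  L0 @0x2D[15] → 0x2F007  P=1,RW=1,US=1,PS=0
  L1 @0x2F[10] → 0x33007  P=1,RW=1,US=1,PS=0
  ⇒ phys 0x33B91  [2 reads]
#1 VA=0x2E1C8F7 (r,kernel):
  L0 @0x2D[23] → 0x35007  P=1,RW=1,US=1,PS=0
  L1 @0x35[28] → 0x39007  P=1,RW=1,US=1,PS=0
  ⇒ phys 0x398F7  [2 reads]

TLB: [["0x1E0A", "0x33"], ["0x2E1C", "0x39"]]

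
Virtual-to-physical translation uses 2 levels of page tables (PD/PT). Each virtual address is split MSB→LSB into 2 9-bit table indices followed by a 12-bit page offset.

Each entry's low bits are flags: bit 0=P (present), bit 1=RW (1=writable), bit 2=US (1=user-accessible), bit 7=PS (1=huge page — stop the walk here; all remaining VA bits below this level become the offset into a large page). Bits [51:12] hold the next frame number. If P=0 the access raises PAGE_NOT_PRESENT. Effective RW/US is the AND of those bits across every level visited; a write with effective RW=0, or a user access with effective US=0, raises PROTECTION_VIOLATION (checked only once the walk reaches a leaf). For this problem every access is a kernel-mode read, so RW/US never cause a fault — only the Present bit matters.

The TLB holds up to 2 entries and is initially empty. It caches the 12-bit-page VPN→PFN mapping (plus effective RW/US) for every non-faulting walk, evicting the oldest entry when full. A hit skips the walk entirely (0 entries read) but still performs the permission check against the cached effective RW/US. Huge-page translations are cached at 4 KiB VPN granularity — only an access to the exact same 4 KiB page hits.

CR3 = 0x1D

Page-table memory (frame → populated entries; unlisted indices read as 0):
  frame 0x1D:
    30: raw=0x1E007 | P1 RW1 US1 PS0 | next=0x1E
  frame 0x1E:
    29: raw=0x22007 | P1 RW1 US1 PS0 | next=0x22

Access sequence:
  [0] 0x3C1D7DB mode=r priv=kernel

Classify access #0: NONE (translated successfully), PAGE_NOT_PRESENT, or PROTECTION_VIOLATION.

Walk each access:
#0 VA=0x3C1D7DB (r,kernel):
  L0: frame=0x1D idx=30 entry=0x1E007 [P=1 RW=1 US=1 PS=0]
  L1: frame=0x1E idx=29 entry=0x22007 [P=1 RW=1 US=1 PS=0]
  ⇒ phys 0x227DB  [2 reads]

Access #0 fault: NONE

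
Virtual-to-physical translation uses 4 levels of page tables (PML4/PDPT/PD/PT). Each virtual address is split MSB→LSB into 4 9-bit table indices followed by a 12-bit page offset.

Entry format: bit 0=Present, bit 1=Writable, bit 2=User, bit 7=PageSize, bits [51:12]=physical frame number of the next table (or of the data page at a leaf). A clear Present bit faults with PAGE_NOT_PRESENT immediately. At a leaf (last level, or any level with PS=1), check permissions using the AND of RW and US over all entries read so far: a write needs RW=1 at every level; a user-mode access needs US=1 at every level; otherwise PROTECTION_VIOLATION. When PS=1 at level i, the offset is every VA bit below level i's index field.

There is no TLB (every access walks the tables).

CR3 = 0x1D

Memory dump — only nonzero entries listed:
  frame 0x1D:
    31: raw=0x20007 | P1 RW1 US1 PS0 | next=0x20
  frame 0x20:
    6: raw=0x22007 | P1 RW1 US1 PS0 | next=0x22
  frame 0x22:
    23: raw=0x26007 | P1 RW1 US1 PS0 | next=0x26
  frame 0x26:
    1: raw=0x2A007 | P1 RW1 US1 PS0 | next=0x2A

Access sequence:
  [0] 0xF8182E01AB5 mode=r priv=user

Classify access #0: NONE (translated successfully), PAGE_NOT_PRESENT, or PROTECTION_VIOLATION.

Trace:
#0 VA=0xF8182E01AB5 (r,user):
  [0] read 0x1D idx=31: raw=0x20007 flags P=1 W=1 U=1 S=0
  [1] read 0x20 idx=6: raw=0x22007 flags P=1 W=1 U=1 S=0
  [2] read 0x22 idx=23: raw=0x26007 flags P=1 W=1 U=1 S=0
  [3] read 0x26 idx=1: raw=0x2A007 flags P=1 W=1 U=1 S=0
  ⇒ phys 0x2AAB5  [4 reads]

Access #0 fault: NONE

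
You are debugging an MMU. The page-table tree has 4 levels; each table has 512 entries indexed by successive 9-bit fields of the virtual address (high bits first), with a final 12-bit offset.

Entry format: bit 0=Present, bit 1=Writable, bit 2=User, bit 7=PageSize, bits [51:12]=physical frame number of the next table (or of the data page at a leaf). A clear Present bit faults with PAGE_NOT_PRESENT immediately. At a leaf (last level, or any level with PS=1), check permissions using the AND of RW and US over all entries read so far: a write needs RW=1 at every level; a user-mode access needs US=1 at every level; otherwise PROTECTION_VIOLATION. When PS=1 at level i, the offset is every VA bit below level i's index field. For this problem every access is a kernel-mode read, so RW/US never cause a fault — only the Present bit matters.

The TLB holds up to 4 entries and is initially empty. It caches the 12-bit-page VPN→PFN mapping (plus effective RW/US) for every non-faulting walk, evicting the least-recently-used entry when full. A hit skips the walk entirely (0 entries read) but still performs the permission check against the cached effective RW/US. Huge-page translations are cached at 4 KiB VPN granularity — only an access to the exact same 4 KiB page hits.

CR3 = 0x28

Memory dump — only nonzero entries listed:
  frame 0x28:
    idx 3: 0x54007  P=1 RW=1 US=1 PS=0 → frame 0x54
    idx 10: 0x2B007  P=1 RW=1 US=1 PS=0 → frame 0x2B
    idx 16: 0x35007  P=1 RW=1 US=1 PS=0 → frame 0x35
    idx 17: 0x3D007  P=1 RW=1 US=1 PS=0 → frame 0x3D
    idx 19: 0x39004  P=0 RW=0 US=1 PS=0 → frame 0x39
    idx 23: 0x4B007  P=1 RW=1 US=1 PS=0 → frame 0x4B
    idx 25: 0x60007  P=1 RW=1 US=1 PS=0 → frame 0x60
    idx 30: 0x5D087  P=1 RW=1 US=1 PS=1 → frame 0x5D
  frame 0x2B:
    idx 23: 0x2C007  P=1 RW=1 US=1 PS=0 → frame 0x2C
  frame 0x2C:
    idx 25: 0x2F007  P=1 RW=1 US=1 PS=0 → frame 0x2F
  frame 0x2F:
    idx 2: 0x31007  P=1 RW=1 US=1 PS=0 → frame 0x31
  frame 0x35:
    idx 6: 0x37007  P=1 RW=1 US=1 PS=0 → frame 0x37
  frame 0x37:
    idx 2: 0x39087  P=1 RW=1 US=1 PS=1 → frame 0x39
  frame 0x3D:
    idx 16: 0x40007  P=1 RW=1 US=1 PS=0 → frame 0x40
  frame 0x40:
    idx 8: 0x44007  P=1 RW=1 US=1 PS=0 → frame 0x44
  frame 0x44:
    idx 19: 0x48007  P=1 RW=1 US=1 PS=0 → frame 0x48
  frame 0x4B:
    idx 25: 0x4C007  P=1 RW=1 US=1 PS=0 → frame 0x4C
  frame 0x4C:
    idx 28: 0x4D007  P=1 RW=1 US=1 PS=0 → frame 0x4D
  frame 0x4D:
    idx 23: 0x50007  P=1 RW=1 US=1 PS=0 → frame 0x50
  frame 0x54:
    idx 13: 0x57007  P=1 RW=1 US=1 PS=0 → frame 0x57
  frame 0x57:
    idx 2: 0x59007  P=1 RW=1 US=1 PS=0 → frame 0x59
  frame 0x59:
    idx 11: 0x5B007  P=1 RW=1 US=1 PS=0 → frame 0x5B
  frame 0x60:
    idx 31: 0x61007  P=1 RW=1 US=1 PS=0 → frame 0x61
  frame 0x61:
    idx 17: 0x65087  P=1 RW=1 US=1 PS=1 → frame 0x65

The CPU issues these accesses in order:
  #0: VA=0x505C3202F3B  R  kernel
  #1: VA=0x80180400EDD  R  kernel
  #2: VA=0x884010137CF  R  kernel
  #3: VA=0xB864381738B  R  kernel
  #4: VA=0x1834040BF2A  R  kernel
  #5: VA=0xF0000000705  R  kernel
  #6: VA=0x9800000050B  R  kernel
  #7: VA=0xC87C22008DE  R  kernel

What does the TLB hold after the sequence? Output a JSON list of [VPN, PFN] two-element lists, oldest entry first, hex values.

Walk each access:
#0 VA=0x505C3202F3B (r,kernel):
  [0] read 0x28 idx=10: raw=0x2B007 flags P=1 W=1 U=1 S=0
  [1] read 0x2B idx=23: raw=0x2C007 flags P=1 W=1 U=1 S=0
  [2] read 0x2C idx=25: raw=0x2F007 flags P=1 W=1 U=1 S=0
  [3] read 0x2F idx=2: raw=0x31007 flags P=1 W=1 U=1 S=0
  → PA=0x31F3B  (4 entries read)
#1 VA=0x80180400EDD (r,kernel):
  [0] read 0x28 idx=16: raw=0x35007 flags P=1 W=1 U=1 S=0
  [1] read 0x35 idx=6: raw=0x37007 flags P=1 W=1 U=1 S=0
  [2] read 0x37 idx=2: raw=0x39087 flags P=1 W=1 U=1 S=1
  → PA=0x39EDD (huge @L2)  (3 entries read)
#2 VA=0x884010137CF (r,kernel):
  [0] read 0x28 idx=17: raw=0x3D007 flags P=1 W=1 U=1 S=0
  [1] read 0x3D idx=16: raw=0x40007 flags P=1 W=1 U=1 S=0
  [2] read 0x40 idx=8: raw=0x44007 flags P=1 W=1 U=1 S=0
  [3] read 0x44 idx=19: raw=0x48007 flags P=1 W=1 U=1 S=0
  → PA=0x487CF  (4 entries read)
#3 VA=0xB864381738B (r,kernel):
  [0] read 0x28 idx=23: raw=0x4B007 flags P=1 W=1 U=1 S=0
  [1] read 0x4B idx=25: raw=0x4C007 flags P=1 W=1 U=1 S=0
  [2] read 0x4C idx=28: raw=0x4D007 flags P=1 W=1 U=1 S=0
  [3] read 0x4D idx=23: raw=0x50007 flags P=1 W=1 U=1 S=0
  → PA=0x5038B  (4 entries read)
#4 VA=0x1834040BF2A (r,kernel):
  [0] read 0x28 idx=3: raw=0x54007 flags P=1 W=1 U=1 S=0
  [1] read 0x54 idx=13: raw=0x57007 flags P=1 W=1 U=1 S=0
  [2] read 0x57 idx=2: raw=0x59007 flags P=1 W=1 U=1 S=0
  [3] read 0x59 idx=11: raw=0x5B007 flags P=1 W=1 U=1 S=0
  → PA=0x5BF2A  (4 entries read)
#5 VA=0xF0000000705 (r,kernel):
  [0] read 0x28 idx=30: raw=0x5D087 flags P=1 W=1 U=1 S=1
  → PA=0x5D705 (huge @L0)  (1 entries read)
#6 VA=0x9800000050B (r,kernel):
  [0] read 0x28 idx=19: raw=0x39004 flags P=0 W=0 U=1 S=0
  → PAGE_NOT_PRESENT  (1 entries read)
#7 VA=0xC87C22008DE (r,kernel):
  [0] read 0x28 idx=25: raw=0x60007 flags P=1 W=1 U=1 S=0
  [1] read 0x60 idx=31: raw=0x61007 flags P=1 W=1 U=1 S=0
  [2] read 0x61 idx=17: raw=0x65087 flags P=1 W=1 U=1 S=1
  → PA=0x658DE (huge @L2)  (3 entries read)

TLB: [["0xB8643817", "0x50"], ["0x1834040B", "0x5B"], ["0xF0000000", "0x5D"], ["0xC87C2200", "0x65"]]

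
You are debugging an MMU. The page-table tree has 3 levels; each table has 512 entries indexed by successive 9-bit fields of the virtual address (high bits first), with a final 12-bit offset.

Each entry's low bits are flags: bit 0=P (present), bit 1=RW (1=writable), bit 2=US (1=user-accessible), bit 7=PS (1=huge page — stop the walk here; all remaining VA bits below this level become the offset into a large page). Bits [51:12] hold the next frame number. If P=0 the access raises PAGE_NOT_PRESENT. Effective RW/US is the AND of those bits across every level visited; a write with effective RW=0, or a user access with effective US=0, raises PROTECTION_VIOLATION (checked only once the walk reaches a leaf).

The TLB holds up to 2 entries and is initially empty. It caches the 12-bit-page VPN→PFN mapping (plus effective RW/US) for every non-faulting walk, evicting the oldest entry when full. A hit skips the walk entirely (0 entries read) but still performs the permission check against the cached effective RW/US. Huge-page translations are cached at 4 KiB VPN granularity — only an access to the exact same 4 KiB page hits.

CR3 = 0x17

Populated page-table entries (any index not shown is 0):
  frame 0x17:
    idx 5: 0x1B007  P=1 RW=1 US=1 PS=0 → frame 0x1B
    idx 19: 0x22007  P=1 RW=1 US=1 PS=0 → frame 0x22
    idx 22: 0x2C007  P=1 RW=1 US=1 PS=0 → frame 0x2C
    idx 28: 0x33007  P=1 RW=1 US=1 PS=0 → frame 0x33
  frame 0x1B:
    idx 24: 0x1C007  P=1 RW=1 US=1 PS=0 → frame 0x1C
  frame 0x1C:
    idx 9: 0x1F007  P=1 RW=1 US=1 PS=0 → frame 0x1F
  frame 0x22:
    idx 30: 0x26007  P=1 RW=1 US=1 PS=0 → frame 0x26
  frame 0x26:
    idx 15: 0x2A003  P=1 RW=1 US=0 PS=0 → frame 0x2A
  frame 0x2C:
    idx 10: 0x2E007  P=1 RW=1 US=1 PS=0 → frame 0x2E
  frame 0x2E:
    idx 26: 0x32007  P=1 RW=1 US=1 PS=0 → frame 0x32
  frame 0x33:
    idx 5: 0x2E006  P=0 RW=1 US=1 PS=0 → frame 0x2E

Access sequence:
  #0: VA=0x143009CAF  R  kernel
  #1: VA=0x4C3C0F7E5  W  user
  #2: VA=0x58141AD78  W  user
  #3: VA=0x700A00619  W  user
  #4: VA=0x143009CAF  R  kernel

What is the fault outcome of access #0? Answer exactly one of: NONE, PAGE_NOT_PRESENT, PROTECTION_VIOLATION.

Per-access translation:
#0 VA=0x143009CAF (r,kernel):
  L0 @0x17[5] → 0x1B007  P=1,RW=1,US=1,PS=0
  L1 @0x1B[24] → 0x1C007  P=1,RW=1,US=1,PS=0
  L2 @0x1C[9] → 0x1F007  P=1,RW=1,US=1,PS=0
  → PA=0x1FCAF  (3 entries read)
#1 VA=0x4C3C0F7E5 (w,user):
  L0 @0x17[19] → 0x22007  P=1,RW=1,US=1,PS=0
  L1 @0x22[30] → 0x26007  P=1,RW=1,US=1,PS=0
  L2 @0x26[15] → 0x2A003  P=1,RW=1,US=0,PS=0
  → PROTECTION_VIOLATION  (3 entries read)
#2 VA=0x58141AD78 (w,user):
  L0 @0x17[22] → 0x2C007  P=1,RW=1,US=1,PS=0
  L1 @0x2C[10] → 0x2E007  P=1,RW=1,US=1,PS=0
  L2 @0x2E[26] → 0x32007  P=1,RW=1,US=1,PS=0
  → PA=0x32D78  (3 entries read)
#3 VA=0x700A00619 (w,user):
  L0 @0x17[28] → 0x33007  P=1,RW=1,US=1,PS=0
  L1 @0x33[5] → 0x2E006  P=0,RW=1,US=1,PS=0
  → PAGE_NOT_PRESENT  (2 entries read)
#4 VA=0x143009CAF (r,kernel):
  TLB hit vpn=0x143009 → PA=0x1FCAF

Access #0 fault: NONE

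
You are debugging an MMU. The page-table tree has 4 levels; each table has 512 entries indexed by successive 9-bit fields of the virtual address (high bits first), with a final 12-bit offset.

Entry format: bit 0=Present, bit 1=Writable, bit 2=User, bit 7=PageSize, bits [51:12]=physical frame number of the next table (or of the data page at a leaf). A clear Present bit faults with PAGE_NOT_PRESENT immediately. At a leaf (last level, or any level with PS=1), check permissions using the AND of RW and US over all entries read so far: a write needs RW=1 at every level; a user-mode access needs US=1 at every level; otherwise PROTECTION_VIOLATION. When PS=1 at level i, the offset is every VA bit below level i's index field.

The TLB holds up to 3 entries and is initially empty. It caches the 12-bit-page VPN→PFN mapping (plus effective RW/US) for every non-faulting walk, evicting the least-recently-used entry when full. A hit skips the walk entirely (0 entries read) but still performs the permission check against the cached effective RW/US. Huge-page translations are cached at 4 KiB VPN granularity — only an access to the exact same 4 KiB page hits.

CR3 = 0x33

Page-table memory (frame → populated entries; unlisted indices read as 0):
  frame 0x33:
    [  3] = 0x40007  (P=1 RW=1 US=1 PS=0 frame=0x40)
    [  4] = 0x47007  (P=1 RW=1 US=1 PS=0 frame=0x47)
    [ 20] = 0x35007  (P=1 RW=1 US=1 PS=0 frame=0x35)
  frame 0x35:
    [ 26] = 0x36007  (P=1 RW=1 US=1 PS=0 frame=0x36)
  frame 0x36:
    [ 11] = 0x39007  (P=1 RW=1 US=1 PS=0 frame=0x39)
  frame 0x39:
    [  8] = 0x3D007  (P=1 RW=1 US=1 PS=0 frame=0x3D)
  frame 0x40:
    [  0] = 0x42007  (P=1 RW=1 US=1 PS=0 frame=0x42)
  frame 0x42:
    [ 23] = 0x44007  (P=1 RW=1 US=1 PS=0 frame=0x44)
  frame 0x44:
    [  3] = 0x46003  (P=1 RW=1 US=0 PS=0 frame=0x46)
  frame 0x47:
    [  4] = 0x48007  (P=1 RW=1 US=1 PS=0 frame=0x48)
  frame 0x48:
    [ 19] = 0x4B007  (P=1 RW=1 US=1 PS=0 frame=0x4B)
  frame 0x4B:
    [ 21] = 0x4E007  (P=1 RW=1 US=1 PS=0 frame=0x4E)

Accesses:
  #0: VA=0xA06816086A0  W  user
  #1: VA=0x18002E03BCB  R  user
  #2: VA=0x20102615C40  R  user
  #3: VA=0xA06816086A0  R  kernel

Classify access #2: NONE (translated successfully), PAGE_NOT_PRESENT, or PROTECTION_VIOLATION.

Walk each access:
#0 VA=0xA06816086A0 (w,user):
  L0 @0x33[20] → 0x35007  P=1,RW=1,US=1,PS=0
  L1 @0x35[26] → 0x36007  P=1,RW=1,US=1,PS=0
  L2 @0x36[11] → 0x39007  P=1,RW=1,US=1,PS=0
  L3 @0x39[8] → 0x3D007  P=1,RW=1,US=1,PS=0
  ⇒ phys 0x3D6A0  [4 reads]
#1 VA=0x18002E03BCB (r,user):
  L0 @0x33[3] → 0x40007  P=1,RW=1,US=1,PS=0
  L1 @0x40[0] → 0x42007  P=1,RW=1,US=1,PS=0
  L2 @0x42[23] → 0x44007  P=1,RW=1,US=1,PS=0
  L3 @0x44[3] → 0x46003  P=1,RW=1,US=0,PS=0
  ⇒ fault: PROTECTION_VIOLATION  — 4 lookups
#2 VA=0x20102615C40 (r,user):
  L0 @0x33[4] → 0x47007  P=1,RW=1,US=1,PS=0
  L1 @0x47[4] → 0x48007  P=1,RW=1,US=1,PS=0
  L2 @0x48[19] → 0x4B007  P=1,RW=1,US=1,PS=0
  L3 @0x4B[21] → 0x4E007  P=1,RW=1,US=1,PS=0
  ⇒ phys 0x4EC40  [4 reads]
#3 VA=0xA06816086A0 (r,kernel):
  TLB hit vpn=0xA0681608 → PA=0x3D6A0

Access #2 fault: NONE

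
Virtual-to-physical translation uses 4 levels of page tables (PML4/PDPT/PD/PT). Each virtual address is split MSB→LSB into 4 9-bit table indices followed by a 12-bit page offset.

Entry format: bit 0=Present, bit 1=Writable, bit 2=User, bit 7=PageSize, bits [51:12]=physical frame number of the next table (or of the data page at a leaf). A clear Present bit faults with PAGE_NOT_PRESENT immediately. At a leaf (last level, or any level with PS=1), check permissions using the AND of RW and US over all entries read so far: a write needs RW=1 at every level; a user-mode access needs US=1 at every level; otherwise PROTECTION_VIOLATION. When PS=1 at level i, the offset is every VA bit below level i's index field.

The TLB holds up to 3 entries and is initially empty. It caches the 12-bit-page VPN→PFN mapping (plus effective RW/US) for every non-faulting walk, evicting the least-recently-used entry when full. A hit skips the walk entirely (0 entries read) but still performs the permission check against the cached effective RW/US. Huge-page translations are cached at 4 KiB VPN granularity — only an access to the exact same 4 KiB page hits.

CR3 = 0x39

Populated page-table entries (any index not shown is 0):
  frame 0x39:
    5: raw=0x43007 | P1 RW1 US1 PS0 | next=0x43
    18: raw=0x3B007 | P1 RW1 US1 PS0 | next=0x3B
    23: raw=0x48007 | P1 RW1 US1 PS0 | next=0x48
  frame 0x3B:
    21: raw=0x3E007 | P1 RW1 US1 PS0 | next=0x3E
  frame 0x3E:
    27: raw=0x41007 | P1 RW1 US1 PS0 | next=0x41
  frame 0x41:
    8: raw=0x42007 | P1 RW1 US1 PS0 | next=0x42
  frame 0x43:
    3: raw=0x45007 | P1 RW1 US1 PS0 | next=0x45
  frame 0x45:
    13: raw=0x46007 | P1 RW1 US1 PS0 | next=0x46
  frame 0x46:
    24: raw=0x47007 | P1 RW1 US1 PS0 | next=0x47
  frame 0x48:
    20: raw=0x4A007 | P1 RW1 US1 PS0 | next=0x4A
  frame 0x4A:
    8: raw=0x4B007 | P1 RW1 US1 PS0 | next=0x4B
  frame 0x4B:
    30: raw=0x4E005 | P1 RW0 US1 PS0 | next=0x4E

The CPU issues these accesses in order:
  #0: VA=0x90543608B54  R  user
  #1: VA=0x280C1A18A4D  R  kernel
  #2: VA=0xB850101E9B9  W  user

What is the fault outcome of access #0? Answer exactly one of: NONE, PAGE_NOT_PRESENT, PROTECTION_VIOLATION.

Per-access translation:
#0 VA=0x90543608B54 (r,user):
  L0 @0x39[18] → 0x3B007  P=1,RW=1,US=1,PS=0
  L1 @0x3B[21] → 0x3E007  P=1,RW=1,US=1,PS=0
  L2 @0x3E[27] → 0x41007  P=1,RW=1,US=1,PS=0
  L3 @0x41[8] → 0x42007  P=1,RW=1,US=1,PS=0
  → PA=0x42B54  (4 entries read)
#1 VA=0x280C1A18A4D (r,kernel):
  L0 @0x39[5] → 0x43007  P=1,RW=1,US=1,PS=0
  L1 @0x43[3] → 0x45007  P=1,RW=1,US=1,PS=0
  L2 @0x45[13] → 0x46007  P=1,RW=1,US=1,PS=0
  L3 @0x46[24] → 0x47007  P=1,RW=1,US=1,PS=0
  → PA=0x47A4D  (4 entries read)
#2 VA=0xB850101E9B9 (w,user):
  L0 @0x39[23] → 0x48007  P=1,RW=1,US=1,PS=0
  L1 @0x48[20] → 0x4A007  P=1,RW=1,US=1,PS=0
  L2 @0x4A[8] → 0x4B007  P=1,RW=1,US=1,PS=0
  L3 @0x4B[30] → 0x4E005  P=1,RW=0,US=1,PS=0
  ⇒ fault: PROTECTION_VIOLATION  — 4 lookups

Access #0 fault: NONE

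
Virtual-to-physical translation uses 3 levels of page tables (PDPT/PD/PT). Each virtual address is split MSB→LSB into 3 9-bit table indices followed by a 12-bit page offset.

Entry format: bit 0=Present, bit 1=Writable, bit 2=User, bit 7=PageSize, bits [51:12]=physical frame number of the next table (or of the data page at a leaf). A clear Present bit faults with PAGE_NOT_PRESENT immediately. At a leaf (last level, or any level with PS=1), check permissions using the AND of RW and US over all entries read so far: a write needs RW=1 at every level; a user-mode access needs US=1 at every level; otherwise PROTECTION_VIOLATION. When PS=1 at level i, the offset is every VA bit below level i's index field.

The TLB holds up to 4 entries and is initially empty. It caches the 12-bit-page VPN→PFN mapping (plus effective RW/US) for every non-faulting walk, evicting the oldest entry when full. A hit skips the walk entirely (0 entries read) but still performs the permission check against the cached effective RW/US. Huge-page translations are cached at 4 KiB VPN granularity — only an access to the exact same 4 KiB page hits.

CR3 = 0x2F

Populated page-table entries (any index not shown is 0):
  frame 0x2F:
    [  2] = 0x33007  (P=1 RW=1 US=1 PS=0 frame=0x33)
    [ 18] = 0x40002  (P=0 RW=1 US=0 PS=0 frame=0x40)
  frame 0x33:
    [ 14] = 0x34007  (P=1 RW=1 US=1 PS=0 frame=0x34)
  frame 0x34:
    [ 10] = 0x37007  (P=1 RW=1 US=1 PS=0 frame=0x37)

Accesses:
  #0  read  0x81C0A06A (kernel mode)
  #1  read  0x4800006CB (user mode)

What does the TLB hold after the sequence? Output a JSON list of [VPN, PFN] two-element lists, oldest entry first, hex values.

Per-access translation:
#0 VA=0x81C0A06A (r,kernel):
  L0 @0x2F[2] → 0x33007  P=1,RW=1,US=1,PS=0
  L1 @0x33[14] → 0x34007  P=1,RW=1,US=1,PS=0
  L2 @0x34[10] → 0x37007  P=1,RW=1,US=1,PS=0
  ✓ 0x3706A  — 3 lookups
#1 VA=0x4800006CB (r,user):
  L0 @0x2F[18] → 0x40002  P=0,RW=1,US=0,PS=0
  → PAGE_NOT_PRESENT  (1 entries read)

TLB: [["0x81C0A", "0x37"]]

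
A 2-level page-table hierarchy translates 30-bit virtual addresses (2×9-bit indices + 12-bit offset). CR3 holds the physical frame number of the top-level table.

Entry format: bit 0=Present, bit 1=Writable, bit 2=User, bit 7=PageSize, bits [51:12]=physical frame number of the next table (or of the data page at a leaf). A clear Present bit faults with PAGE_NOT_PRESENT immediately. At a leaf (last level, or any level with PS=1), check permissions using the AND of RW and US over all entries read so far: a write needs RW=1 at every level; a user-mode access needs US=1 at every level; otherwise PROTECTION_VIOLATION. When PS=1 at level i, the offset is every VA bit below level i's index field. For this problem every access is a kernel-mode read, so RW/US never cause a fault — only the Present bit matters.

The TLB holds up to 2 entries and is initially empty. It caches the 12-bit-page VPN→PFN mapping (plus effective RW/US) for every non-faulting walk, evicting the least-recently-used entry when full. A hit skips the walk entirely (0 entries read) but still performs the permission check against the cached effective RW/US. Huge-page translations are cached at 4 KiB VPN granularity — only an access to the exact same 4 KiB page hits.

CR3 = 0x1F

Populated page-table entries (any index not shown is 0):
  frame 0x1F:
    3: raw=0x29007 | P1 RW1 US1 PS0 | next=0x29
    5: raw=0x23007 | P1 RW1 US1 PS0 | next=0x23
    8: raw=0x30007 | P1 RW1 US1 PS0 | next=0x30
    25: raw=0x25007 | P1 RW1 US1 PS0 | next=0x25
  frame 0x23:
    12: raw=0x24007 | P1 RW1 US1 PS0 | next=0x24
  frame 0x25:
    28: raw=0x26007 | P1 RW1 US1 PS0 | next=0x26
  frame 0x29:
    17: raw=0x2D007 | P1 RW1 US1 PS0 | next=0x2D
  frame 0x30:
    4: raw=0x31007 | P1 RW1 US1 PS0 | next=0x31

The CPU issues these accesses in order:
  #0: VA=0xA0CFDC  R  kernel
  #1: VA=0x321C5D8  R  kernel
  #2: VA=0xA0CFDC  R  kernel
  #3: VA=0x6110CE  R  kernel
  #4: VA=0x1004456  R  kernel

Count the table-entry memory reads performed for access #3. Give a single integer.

Trace:
#0 VA=0xA0CFDC (r,kernel):
  L0: frame=0x1F idx=5 entry=0x23007 [P=1 RW=1 US=1 PS=0]
  L1: frame=0x23 idx=12 entry=0x24007 [P=1 RW=1 US=1 PS=0]
  ✓ 0x24FDC  — 2 lookups
#1 VA=0x321C5D8 (r,kernel):
  L0: frame=0x1F idx=25 entry=0x25007 [P=1 RW=1 US=1 PS=0]
  L1: frame=0x25 idx=28 entry=0x26007 [P=1 RW=1 US=1 PS=0]
  ✓ 0x265D8  — 2 lookups
#2 VA=0xA0CFDC (r,kernel):
  TLB hit vpn=0xA0C → PA=0x24FDC
#3 VA=0x6110CE (r,kernel):
  L0: frame=0x1F idx=3 entry=0x29007 [P=1 RW=1 US=1 PS=0]
  L1: frame=0x29 idx=17 entry=0x2D007 [P=1 RW=1 US=1 PS=0]
  ✓ 0x2D0CE  — 2 lookups
#4 VA=0x1004456 (r,kernel):
  L0: frame=0x1F idx=8 entry=0x30007 [P=1 RW=1 US=1 PS=0]
  L1: frame=0x30 idx=4 entry=0x31007 [P=1 RW=1 US=1 PS=0]
  ✓ 0x31456  — 2 lookups

Entries read for #3: 2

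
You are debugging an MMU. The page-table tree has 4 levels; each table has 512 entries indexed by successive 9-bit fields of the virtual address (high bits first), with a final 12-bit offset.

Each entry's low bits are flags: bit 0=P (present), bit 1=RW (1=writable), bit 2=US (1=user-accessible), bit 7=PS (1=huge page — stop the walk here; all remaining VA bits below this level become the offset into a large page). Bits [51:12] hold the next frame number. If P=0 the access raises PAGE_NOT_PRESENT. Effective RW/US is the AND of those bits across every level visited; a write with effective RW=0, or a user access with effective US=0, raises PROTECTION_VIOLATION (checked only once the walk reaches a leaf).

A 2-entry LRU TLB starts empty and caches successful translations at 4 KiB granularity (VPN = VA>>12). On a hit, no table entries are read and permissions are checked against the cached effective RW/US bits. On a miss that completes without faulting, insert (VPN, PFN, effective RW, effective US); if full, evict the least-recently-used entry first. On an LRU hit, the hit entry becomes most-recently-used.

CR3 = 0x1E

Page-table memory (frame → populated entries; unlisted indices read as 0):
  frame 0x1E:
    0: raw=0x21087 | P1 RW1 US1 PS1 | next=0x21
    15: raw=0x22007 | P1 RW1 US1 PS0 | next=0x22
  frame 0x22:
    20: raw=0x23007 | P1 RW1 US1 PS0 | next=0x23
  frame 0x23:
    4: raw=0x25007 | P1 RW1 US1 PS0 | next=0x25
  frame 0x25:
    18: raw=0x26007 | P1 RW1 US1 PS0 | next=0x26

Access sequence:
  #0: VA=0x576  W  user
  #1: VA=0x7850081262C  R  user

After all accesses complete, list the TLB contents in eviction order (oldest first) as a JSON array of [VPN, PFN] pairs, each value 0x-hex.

Trace:
#0 VA=0x576 (w,user):
  L0: frame=0x1E idx=0 entry=0x21087 [P=1 RW=1 US=1 PS=1]
  → PA=0x21576 (huge @L0)  (1 entries read)
#1 VA=0x7850081262C (r,user):
  L0: frame=0x1E idx=15 entry=0x22007 [P=1 RW=1 US=1 PS=0]
  L1: frame=0x22 idx=20 entry=0x23007 [P=1 RW=1 US=1 PS=0]
  L2: frame=0x23 idx=4 entry=0x25007 [P=1 RW=1 US=1 PS=0]
  L3: frame=0x25 idx=18 entry=0x26007 [P=1 RW=1 US=1 PS=0]
  → PA=0x2662C  (4 entries read)

TLB: [["0x0", "0x21"], ["0x78500812", "0x26"]]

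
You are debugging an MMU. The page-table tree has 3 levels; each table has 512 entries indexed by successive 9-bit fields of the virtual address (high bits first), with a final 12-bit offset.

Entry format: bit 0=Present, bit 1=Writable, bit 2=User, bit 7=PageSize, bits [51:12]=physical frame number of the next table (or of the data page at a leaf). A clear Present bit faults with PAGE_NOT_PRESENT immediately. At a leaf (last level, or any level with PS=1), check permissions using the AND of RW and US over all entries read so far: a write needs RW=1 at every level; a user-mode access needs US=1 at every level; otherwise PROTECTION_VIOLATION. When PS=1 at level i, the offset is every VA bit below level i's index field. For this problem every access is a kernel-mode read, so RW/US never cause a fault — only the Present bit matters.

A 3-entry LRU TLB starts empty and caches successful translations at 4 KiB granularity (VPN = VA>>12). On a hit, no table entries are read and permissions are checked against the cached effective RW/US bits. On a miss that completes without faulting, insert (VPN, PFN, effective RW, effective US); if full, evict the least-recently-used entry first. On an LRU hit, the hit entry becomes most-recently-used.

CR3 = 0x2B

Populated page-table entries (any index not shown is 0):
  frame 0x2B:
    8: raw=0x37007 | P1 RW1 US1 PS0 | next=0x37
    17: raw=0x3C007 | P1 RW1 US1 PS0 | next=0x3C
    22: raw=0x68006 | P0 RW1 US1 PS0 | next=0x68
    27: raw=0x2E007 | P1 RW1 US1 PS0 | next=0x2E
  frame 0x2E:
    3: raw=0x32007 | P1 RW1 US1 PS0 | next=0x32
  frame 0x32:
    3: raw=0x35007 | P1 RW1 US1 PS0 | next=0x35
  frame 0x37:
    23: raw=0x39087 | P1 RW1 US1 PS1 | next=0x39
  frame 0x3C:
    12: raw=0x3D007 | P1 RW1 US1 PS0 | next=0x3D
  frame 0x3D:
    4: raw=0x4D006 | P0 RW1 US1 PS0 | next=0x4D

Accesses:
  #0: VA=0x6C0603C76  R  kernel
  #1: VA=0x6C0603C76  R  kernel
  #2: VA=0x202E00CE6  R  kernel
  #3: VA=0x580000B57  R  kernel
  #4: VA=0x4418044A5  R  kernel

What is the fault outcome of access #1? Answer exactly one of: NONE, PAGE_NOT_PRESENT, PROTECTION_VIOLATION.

Walk each access:
#0 VA=0x6C0603C76 (r,kernel):
  [0] read 0x2B idx=27: raw=0x2E007 flags P=1 W=1 U=1 S=0
  [1] read 0x2E idx=3: raw=0x32007 flags P=1 W=1 U=1 S=0
  [2] read 0x32 idx=3: raw=0x35007 flags P=1 W=1 U=1 S=0
  → PA=0x35C76  (3 entries read)
#1 VA=0x6C0603C76 (r,kernel):
  TLB hit vpn=0x6C0603 → PA=0x35C76
#2 VA=0x202E00CE6 (r,kernel):
  [0] read 0x2B idx=8: raw=0x37007 flags P=1 W=1 U=1 S=0
  [1] read 0x37 idx=23: raw=0x39087 flags P=1 W=1 U=1 S=1
  → PA=0x39CE6 (huge @L1)  (2 entries read)
#3 VA=0x580000B57 (r,kernel):
  [0] read 0x2B idx=22: raw=0x68006 flags P=0 W=1 U=1 S=0
  ✗ PAGE_NOT_PRESENT  [1 reads]
#4 VA=0x4418044A5 (r,kernel):
  [0] read 0x2B idx=17: raw=0x3C007 flags P=1 W=1 U=1 S=0
  [1] read 0x3C idx=12: raw=0x3D007 flags P=1 W=1 U=1 S=0
  [2] read 0x3D idx=4: raw=0x4D006 flags P=0 W=1 U=1 S=0
  ✗ PAGE_NOT_PRESENT  [3 reads]

Access #1 fault: NONE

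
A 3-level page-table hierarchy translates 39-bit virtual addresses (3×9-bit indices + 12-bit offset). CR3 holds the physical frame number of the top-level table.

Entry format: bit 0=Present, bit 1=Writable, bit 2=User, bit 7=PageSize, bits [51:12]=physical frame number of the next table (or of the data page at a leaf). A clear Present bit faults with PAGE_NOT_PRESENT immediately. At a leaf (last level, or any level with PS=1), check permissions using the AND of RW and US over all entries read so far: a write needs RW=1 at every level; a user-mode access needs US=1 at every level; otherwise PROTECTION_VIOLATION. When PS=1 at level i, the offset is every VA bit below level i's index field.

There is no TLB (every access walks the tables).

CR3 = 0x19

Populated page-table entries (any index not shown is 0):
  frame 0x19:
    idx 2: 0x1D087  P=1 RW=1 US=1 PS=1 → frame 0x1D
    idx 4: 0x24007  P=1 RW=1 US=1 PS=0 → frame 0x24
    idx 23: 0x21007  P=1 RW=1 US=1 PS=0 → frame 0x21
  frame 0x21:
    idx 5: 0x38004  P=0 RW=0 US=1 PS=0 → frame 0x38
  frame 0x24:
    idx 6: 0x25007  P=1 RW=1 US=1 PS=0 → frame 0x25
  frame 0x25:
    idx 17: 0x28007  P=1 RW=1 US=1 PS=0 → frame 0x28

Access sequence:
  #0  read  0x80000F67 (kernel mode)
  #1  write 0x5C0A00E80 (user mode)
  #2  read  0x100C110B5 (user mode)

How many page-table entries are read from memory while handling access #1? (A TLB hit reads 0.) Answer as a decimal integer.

Trace:
#0 VA=0x80000F67 (r,kernel):
  [0] read 0x19 idx=2: raw=0x1D087 flags P=1 W=1 U=1 S=1
  → PA=0x1DF67 (huge @L0)  (1 entries read)
#1 VA=0x5C0A00E80 (w,user):
  [0] read 0x19 idx=23: raw=0x21007 flags P=1 W=1 U=1 S=0
  [1] read 0x21 idx=5: raw=0x38004 flags P=0 W=0 U=1 S=0
  ⇒ fault: PAGE_NOT_PRESENT  — 2 lookups
#2 VA=0x100C110B5 (r,user):
  [0] read 0x19 idx=4: raw=0x24007 flags P=1 W=1 U=1 S=0
  [1] read 0x24 idx=6: raw=0x25007 flags P=1 W=1 U=1 S=0
  [2] read 0x25 idx=17: raw=0x28007 flags P=1 W=1 U=1 S=0
  → PA=0x280B5  (3 entries read)

Entries read for #1: 2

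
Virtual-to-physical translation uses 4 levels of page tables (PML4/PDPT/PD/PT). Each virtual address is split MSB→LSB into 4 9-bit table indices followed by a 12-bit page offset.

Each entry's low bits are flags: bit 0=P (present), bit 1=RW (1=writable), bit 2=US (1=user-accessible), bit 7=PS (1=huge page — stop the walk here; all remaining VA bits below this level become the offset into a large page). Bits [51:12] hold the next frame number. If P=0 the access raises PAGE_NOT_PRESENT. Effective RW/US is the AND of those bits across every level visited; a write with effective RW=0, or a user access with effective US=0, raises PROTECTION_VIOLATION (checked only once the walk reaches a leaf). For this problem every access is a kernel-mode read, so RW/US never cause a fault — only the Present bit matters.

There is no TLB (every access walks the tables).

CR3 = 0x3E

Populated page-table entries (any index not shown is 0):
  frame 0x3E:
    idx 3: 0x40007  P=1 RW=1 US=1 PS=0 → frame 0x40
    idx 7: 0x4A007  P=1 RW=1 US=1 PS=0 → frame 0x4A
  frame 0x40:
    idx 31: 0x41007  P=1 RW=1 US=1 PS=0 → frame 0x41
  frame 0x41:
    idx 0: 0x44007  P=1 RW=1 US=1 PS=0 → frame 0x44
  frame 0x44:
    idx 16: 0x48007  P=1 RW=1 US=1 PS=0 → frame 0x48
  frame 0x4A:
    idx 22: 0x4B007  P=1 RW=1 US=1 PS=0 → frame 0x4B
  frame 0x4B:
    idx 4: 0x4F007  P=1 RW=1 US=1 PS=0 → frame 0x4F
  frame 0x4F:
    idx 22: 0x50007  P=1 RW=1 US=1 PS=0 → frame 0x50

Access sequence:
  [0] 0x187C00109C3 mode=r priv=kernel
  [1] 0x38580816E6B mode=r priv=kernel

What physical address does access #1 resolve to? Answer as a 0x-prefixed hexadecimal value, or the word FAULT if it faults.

Walk each access:
#0 VA=0x187C00109C3 (r,kernel):
  L0: frame=0x3E idx=3 entry=0x40007 [P=1 RW=1 US=1 PS=0]
  L1: frame=0x40 idx=31 entry=0x41007 [P=1 RW=1 US=1 PS=0]
  L2: frame=0x41 idx=0 entry=0x44007 [P=1 RW=1 US=1 PS=0]
  L3: frame=0x44 idx=16 entry=0x48007 [P=1 RW=1 US=1 PS=0]
  ⇒ phys 0x489C3  [4 reads]
#1 VA=0x38580816E6B (r,kernel):
  L0: frame=0x3E idx=7 entry=0x4A007 [P=1 RW=1 US=1 PS=0]
  L1: frame=0x4A idx=22 entry=0x4B007 [P=1 RW=1 US=1 PS=0]
  L2: frame=0x4B idx=4 entry=0x4F007 [P=1 RW=1 US=1 PS=0]
  L3: frame=0x4F idx=22 entry=0x50007 [P=1 RW=1 US=1 PS=0]
  ⇒ phys 0x50E6B  [4 reads]

Access #1 PA: 0x50E6B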